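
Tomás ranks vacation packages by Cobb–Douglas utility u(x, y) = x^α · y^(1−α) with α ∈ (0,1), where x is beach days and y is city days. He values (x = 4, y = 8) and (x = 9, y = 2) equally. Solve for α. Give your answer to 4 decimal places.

The Cobb–Douglas utilities coincide, so 4^α·8^(1−α) = 9^α·2^(1−α).
(4/9)^α = (2/8)^(1−α); take logs: α·ln(4/9) = (1−α)·ln(2/8), i.e. α·-0.8109302 = (1−α)·-1.3862944.
With A = -0.8109302 and B = -1.3862944: α·A = (1−α)·B, so α = B/(A+B) = -1.3862944/-2.1972246 ≈ 0.6309.

α ≈ 0.6309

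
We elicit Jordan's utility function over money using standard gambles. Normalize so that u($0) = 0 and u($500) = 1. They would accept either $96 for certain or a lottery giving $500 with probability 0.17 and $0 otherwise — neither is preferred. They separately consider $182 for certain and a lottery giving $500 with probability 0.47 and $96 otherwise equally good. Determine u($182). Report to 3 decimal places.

From the first indifference, u($96) = 0.17·u($500) + 0.83·u($0) = 0.17·1 + 0.83·0 = 0.17.
The second indifference gives u($182) = 0.47·u($500) + 0.53·u($96) = 0.47·1.00 + 0.53·0.17 = 0.5601.

0.560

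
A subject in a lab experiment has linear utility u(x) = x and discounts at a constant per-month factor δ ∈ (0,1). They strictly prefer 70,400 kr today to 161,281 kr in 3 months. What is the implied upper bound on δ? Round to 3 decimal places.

The preference means 70400 > δ^3·161281.
Hence δ^3 < 70400/161281 = 0.43651, and x ↦ x^(1/3) is increasing on (0,∞).
δ < 0.43651^(1/3) = 0.759.

δ < 0.759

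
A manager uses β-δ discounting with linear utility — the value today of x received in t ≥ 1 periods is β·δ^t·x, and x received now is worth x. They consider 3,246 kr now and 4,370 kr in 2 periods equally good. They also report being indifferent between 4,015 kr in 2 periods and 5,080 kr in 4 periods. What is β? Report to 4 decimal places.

Both payoffs in the second observation are in the future, so β drops out: δ^2·4015 = δ^4·5080 ⇒ δ^2 = 4015/5080 = 0.79035, so δ = 0.88902.
Now use the now-vs-future pair: 3246 = β·δ^2·4370 gives β = 3246/(0.79035·4370) ≈ 0.9398.

β ≈ 0.9398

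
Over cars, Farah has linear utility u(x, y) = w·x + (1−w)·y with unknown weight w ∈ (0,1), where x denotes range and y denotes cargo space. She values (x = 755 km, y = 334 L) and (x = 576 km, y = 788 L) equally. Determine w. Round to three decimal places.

w = 0.717

u(755,334) = u(576,788) means w·755 + (1−w)·334 = w·576 + (1−w)·788.
Rearranging, 179·w − 454·(1−w) = 0.
The marginal rate of substitution is 454/179, so w = 454/(179+454) = 0.717.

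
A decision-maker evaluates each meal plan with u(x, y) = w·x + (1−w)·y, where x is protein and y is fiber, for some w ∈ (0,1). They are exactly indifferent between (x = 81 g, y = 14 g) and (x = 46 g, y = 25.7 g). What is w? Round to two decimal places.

w = 0.25

u(81,14) = u(46,25.7) means w·81 + (1−w)·14 = w·46 + (1−w)·25.7.
Rearranging, 35·w − 11.7·(1−w) = 0.
So w/(1−w) = 11.7/35 = 0.3343, giving w = 11.7/(35+11.7) = 0.25.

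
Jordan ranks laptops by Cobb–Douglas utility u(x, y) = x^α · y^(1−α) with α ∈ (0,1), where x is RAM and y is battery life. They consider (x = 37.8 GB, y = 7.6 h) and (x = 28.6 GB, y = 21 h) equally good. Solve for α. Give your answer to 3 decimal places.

The Cobb–Douglas utilities coincide, so 37.8^α·7.6^(1−α) = 28.6^α·21^(1−α).
Rearrange to (37.8/28.6)^α = (21/7.6)^(1−α) and take logs: α·0.278902 = (1−α)·1.016374.
With A = 0.278902 and B = 1.016374: α·A = (1−α)·B, so α = B/(A+B) = 1.016374/1.295276 ≈ 0.785.

α ≈ 0.785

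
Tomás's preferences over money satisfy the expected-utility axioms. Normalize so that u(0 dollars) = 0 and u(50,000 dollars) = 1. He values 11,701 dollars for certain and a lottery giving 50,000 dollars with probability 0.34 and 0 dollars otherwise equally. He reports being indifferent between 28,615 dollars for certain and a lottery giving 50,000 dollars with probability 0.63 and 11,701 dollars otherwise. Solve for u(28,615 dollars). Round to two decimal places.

First, u(11,701 dollars) = 0.34·u(50,000 dollars) + 0.66·u(0 dollars) = 0.34.
Chaining: u(28,615 dollars) = 0.63·1.00 + 0.37·0.34 = 0.7558.

0.76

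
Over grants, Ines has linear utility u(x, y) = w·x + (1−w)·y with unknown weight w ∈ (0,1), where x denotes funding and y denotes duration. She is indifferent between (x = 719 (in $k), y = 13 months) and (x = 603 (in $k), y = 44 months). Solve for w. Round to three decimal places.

w = 0.211

Indifference: w·719 + (1−w)·13 = w·603 + (1−w)·44.
Rearranging, 116·w − 31·(1−w) = 0.
The marginal rate of substitution is 31/116, so w = 31/(116+31) = 0.211.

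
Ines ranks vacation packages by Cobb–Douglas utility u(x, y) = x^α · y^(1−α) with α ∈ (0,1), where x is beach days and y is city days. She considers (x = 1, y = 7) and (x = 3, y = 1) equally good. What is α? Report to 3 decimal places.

α ≈ 0.639

The Cobb–Douglas utilities coincide, so 1^α·7^(1−α) = 3^α·1^(1−α).
Taking logs: α·ln 1 + (1−α)·ln 7 = α·ln 3 + (1−α)·ln 1, i.e. α·-1.098612 = (1−α)·-1.945910.
With A = -1.098612 and B = -1.945910: α·A = (1−α)·B, so α = B/(A+B) = -1.945910/-3.044522 ≈ 0.639.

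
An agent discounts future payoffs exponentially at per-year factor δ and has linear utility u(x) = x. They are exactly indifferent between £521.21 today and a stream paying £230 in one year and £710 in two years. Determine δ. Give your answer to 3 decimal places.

δ ≈ 0.710

Present value of the stream is 230·δ + 710·δ². Indifference gives 230δ + 710δ² = 521.21.
Rearranged: 710δ² + 230δ − 521.21 = 0.
The positive root is δ = [−230 + √(230² + 4·710·521.21)] / (2·710) = (−230 + 1238.199)/1420 ≈ 0.710.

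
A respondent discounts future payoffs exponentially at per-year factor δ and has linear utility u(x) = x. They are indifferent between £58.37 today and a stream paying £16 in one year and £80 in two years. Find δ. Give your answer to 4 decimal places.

δ ≈ 0.7600

Equating present values: 58.37 = 16δ + 80δ².
Rearranged: 80δ² + 16δ − 58.37 = 0.
The positive root is δ = [−16 + √(16² + 4·80·58.37)] / (2·80) = (−16 + 137.602)/160 ≈ 0.7600.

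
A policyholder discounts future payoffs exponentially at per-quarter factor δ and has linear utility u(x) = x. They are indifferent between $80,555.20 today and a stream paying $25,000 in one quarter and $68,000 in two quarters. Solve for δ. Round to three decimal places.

Equating present values: 80555.20 = 25000δ + 68000δ².
That is, 68000δ² + 25000δ − 80555.20 = 0, a quadratic in δ.
δ = (−25000 + √(25000² + 4·68000·80555.20)) / (2·68000) = (−25000 + √22536014400.00) / 136000 ≈ 0.920.

δ ≈ 0.920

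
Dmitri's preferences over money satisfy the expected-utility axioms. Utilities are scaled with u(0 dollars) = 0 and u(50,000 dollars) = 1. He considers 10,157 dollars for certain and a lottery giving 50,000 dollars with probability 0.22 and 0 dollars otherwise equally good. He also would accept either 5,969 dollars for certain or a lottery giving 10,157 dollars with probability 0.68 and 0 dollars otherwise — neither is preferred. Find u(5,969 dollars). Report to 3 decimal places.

From the first indifference, u(10,157 dollars) = 0.22·u(50,000 dollars) + 0.78·u(0 dollars) = 0.22·1 + 0.78·0 = 0.22.
Then u(5,969 dollars) = 0.68·u(10,157 dollars) + 0.32·u(0 dollars) = 0.68·0.22 + 0.32·0.00 = 0.1496.

0.150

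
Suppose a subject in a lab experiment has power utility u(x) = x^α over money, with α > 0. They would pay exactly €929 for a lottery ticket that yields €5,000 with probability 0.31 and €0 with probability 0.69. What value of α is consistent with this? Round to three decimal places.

α ≈ 0.696

The lottery's expected utility is 0.31·u(5000) + 0.69·u(0) = 0.31·5000^α (since u(0) = 0 for α > 0).
Indifference: 929^α = 0.31·5000^α, so (929/5000)^α = 0.31.
Take logs: α = ln 0.31 / ln(929/5000) ≈ 0.69586.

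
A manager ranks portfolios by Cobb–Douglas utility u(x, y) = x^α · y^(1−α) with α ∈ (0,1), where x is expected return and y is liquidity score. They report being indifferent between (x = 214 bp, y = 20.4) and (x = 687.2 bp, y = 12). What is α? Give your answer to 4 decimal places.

α ≈ 0.3126

Indifference: 214^α · 20.4^(1−α) = 687.2^α · 12^(1−α).
Taking logs: α·ln 214 + (1−α)·ln 20.4 = α·ln 687.2 + (1−α)·ln 12, i.e. α·-1.1666494 = (1−α)·-0.5306283.
Thus α·(-1.6972777) = -0.5306283, so α = -0.5306283/-1.6972777 ≈ 0.3126.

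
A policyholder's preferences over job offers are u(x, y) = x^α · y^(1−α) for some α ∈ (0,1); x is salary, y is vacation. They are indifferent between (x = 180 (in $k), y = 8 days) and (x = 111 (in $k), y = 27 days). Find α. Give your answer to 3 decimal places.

α ≈ 0.716

Set the two utilities equal: 180^α·8^(1−α) = 111^α·27^(1−α).
Taking logs: α·ln 180 + (1−α)·ln 8 = α·ln 111 + (1−α)·ln 27, i.e. α·0.483427 = (1−α)·1.216395.
With A = 0.483427 and B = 1.216395: α·A = (1−α)·B, so α = B/(A+B) = 1.216395/1.699822 ≈ 0.716.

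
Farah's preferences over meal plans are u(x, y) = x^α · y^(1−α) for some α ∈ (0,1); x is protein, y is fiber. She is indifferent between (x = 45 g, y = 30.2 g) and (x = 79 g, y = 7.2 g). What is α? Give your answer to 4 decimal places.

The Cobb–Douglas utilities coincide, so 45^α·30.2^(1−α) = 79^α·7.2^(1−α).
Rearrange to (45/79)^α = (7.2/30.2)^(1−α) and take logs: α·-0.5627854 = (1−α)·-1.4337609.
With A = -0.5627854 and B = -1.4337609: α·A = (1−α)·B, so α = B/(A+B) = -1.4337609/-1.9965463 ≈ 0.7181.

α ≈ 0.7181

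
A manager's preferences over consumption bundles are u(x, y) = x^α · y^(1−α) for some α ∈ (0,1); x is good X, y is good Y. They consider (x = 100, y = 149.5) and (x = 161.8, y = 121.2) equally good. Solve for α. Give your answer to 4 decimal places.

The Cobb–Douglas utilities coincide, so 100^α·149.5^(1−α) = 161.8^α·121.2^(1−α).
Rearrange to (100/161.8)^α = (121.2/149.5)^(1−α) and take logs: α·-0.4811908 = (1−α)·-0.2098543.
So α/(1−α) = (-0.2098543)/(-0.4811908) = 0.4361145, and α = 0.4361145/1.4361145 ≈ 0.3037.

α ≈ 0.3037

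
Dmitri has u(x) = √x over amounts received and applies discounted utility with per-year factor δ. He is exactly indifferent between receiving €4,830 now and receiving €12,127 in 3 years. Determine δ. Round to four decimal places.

δ ≈ 0.8578

The payoff in 3 years is discounted by δ^3, so u(4830) = δ^3·u(12127) and δ^3 = u(4830)/u(12127).
With u(x) = √x: δ^3 = √4830/√12127 = √(4830/12127) = 0.63110.
Taking the cube root: δ = 0.63110^(1/3) ≈ 0.8578.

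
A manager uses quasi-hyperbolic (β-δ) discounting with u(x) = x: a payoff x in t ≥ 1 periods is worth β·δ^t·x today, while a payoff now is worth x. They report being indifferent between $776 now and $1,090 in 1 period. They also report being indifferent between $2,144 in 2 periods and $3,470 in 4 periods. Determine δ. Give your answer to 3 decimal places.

From the later pair, β·δ^2·2144 = β·δ^4·3470; dividing through, δ^2 = 2144/3470 = 0.61787, so δ = 0.78605.

δ ≈ 0.786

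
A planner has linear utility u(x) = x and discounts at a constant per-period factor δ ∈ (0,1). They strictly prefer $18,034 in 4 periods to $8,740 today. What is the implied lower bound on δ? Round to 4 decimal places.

Under u(x) = x this choice says 8740 < δ^4·18034.
Dividing by 18034: δ^4 > 0.48464. Both sides are positive, so the 4th root keeps the direction.
δ > (8740/18034)^(1/4) ≈ 0.8344.

δ > 0.8344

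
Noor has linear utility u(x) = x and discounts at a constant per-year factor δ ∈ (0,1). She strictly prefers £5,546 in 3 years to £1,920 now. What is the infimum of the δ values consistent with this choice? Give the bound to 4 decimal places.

Under u(x) = x this choice says 1920 < δ^3·5546.
Hence δ^3 > 1920/5546 = 0.34620, and x ↦ x^(1/3) is increasing on (0,∞).
δ > 0.34620^(1/3) = 0.7022.

δ > 0.7022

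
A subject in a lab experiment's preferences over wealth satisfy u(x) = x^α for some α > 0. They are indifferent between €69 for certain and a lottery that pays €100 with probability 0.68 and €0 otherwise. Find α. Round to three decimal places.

α ≈ 1.039

Since u(0) = 0, the lottery's EU is 0.68·100^α.
Setting u(69) equal to that: 69^α = 0.68·100^α ⇒ (69/100)^α = 0.68.
Taking logs: α·ln(69/100) = ln(0.68), so α = -0.385662 / -0.371064 ≈ 1.039.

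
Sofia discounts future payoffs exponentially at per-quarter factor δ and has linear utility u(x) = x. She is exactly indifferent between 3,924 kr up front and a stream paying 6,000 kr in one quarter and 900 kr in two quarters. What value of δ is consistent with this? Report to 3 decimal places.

δ ≈ 0.600

Present value of the stream is 6000·δ + 900·δ². Indifference gives 6000δ + 900δ² = 3924.
So 900δ² + 6000δ − 3924 = 0.
δ = (−6000 + √(6000² + 4·900·3924)) / (2·900) = (−6000 + √50126400.00) / 1800 ≈ 0.600.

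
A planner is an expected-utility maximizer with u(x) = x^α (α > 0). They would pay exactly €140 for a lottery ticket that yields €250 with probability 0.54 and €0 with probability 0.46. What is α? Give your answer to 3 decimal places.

Since u(0) = 0, the lottery's EU is 0.54·250^α.
Setting u(140) equal to that: 140^α = 0.54·250^α ⇒ (140/250)^α = 0.54.
Taking logs: α·ln(140/250) = ln(0.54), so α = -0.616186 / -0.579818 ≈ 1.063.

α ≈ 1.063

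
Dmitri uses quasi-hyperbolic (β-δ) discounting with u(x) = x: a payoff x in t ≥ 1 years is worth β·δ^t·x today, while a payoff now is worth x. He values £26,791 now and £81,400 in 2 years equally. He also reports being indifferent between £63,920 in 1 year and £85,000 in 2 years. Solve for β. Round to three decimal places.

From the later pair, β·δ^1·63920 = β·δ^2·85000; dividing through, δ = 63920/85000 = 0.75200.
Substituting δ into 26791 = β·δ^2·81400: β = 26791/(46032.026) ≈ 0.582.

β ≈ 0.582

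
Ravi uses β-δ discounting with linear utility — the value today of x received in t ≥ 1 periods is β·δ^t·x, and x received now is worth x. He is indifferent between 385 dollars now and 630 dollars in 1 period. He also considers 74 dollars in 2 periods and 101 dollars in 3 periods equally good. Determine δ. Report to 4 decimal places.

δ ≈ 0.7327

Both payoffs in the second observation are in the future, so β drops out: δ^2·74 = δ^3·101 ⇒ δ = 74/101 = 0.73267.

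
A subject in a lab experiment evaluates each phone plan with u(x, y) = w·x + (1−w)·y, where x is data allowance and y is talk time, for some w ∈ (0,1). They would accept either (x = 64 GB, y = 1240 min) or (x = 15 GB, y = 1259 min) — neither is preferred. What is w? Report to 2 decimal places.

Equating utilities: w·64 + (1−w)·1240 = w·15 + (1−w)·1259.
Rearranging, 49·w − 19·(1−w) = 0.
So w/(1−w) = 19/49 = 0.3878, giving w = 19/(49+19) = 0.28.

w = 0.28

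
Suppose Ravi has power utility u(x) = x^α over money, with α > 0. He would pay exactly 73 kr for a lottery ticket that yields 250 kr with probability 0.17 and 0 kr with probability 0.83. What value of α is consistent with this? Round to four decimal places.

Since u(0) = 0, the lottery's EU is 0.17·250^α.
Indifference: 73^α = 0.17·250^α, so (73/250)^α = 0.17.
Take logs: α = ln 0.17 / ln(73/250) ≈ 1.439443.

α ≈ 1.4394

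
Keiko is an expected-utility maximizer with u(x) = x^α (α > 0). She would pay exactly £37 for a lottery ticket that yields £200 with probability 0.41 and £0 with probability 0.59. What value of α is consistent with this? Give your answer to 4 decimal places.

Since u(0) = 0, the lottery's EU is 0.41·200^α.
Equating: 37^α = 0.41·200^α, i.e. 0.1850^α = 0.41.
α = ln(0.41) / ln(37/200) = -0.8915981/-1.6873995 ≈ 0.5284.

α ≈ 0.5284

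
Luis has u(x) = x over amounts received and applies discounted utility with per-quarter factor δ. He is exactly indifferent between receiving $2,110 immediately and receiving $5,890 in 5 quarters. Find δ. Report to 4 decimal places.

δ ≈ 0.8144

Equating discounted utilities: u(2110) = δ^5·u(5890) ⇒ δ^5 = u(2110)/u(5890).
With u(x) = x: δ^5 = 2110/5890 = 0.35823.
Hence δ = (0.35823)^(1/5) = 0.814392.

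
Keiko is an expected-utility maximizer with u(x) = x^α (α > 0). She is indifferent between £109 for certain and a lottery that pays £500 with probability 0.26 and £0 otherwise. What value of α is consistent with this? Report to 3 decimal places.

α ≈ 0.884

Since u(0) = 0, the lottery's EU is 0.26·500^α.
Indifference: 109^α = 0.26·500^α, so (109/500)^α = 0.26.
α = ln(0.26) / ln(109/500) = -1.347074/-1.523260 ≈ 0.884.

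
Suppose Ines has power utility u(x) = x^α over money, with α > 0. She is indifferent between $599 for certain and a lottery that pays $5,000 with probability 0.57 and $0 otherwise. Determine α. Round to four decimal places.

The lottery's expected utility is 0.57·u(5000) + 0.43·u(0) = 0.57·5000^α (since u(0) = 0 for α > 0).
Indifference: 599^α = 0.57·5000^α, so (599/5000)^α = 0.57.
α = ln(0.57) / ln(599/5000) = -0.5621189/-2.1219316 ≈ 0.2649.

α ≈ 0.2649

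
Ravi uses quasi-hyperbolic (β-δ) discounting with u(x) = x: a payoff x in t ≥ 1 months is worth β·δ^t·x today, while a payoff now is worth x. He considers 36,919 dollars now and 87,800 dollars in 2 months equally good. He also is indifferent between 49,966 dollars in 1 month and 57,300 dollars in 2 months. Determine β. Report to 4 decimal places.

β ≈ 0.5530

Both payoffs in the second observation are in the future, so β drops out: δ^1·49966 = δ^2·57300 ⇒ δ = 49966/57300 = 0.87201.
Substituting δ into 36919 = β·δ^2·87800: β = 36919/(66762.784) ≈ 0.5530.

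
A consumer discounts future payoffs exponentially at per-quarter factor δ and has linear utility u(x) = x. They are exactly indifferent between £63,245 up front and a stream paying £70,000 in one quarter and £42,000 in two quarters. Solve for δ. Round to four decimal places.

The stream is worth 70000δ + 42000δ² today, so 70000δ + 42000δ² = 63245.
Rearranged: 42000δ² + 70000δ − 63245 = 0.
δ = (−70000 + √(70000² + 4·42000·63245)) / (2·42000) = (−70000 + √15525160000.00) / 84000 ≈ 0.6500.

δ ≈ 0.6500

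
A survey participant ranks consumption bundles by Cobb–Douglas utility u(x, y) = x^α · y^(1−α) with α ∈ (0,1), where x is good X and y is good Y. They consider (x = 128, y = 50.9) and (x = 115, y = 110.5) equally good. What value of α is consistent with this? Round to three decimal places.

Set the two utilities equal: 128^α·50.9^(1−α) = 115^α·110.5^(1−α).
Rearrange to (128/115)^α = (110.5/50.9)^(1−α) and take logs: α·0.107098 = (1−α)·0.775153.
So α/(1−α) = (0.775153)/(0.107098) = 7.237792, and α = 7.237792/8.237792 ≈ 0.879.

α ≈ 0.879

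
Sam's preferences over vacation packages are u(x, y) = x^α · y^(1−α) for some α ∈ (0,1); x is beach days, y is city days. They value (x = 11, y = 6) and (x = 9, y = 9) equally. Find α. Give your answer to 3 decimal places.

α ≈ 0.669

The Cobb–Douglas utilities coincide, so 11^α·6^(1−α) = 9^α·9^(1−α).
(11/9)^α = (9/6)^(1−α); take logs: α·ln(11/9) = (1−α)·ln(9/6), i.e. α·0.200671 = (1−α)·0.405465.
So α/(1−α) = (0.405465)/(0.200671) = 2.020546, and α = 2.020546/3.020546 ≈ 0.669.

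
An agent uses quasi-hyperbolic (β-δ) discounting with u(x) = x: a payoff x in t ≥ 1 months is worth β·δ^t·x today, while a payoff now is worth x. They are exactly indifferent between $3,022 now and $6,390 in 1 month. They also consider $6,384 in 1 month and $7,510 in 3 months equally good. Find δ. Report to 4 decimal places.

δ ≈ 0.9220

The second indifference involves only future payoffs, so β cancels: β·δ^1·6384 = β·δ^3·7510, giving δ^2 = 6384/7510 = 0.85007, so δ = 0.92199.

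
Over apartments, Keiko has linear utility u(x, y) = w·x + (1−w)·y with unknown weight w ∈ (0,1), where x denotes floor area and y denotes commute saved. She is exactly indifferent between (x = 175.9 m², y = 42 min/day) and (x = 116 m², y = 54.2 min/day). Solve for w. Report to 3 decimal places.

u(175.9,42) = u(116,54.2) means w·175.9 + (1−w)·42 = w·116 + (1−w)·54.2.
Rearranging, 59.9·w − 12.2·(1−w) = 0.
So w/(1−w) = 12.2/59.9 = 0.2037, giving w = 12.2/(59.9+12.2) = 0.169.

w = 0.169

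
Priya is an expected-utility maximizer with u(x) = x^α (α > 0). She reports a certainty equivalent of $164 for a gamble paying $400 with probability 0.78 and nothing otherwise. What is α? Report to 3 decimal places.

α ≈ 0.279

Since u(0) = 0, the lottery's EU is 0.78·400^α.
Equating: 164^α = 0.78·400^α, i.e. 0.4100^α = 0.78.
Take logs: α = ln 0.78 / ln(164/400) ≈ 0.27867.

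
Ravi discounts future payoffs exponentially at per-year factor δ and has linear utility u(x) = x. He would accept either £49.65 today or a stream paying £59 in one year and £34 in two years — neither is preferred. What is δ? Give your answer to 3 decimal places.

δ ≈ 0.620

Equating present values: 49.65 = 59δ + 34δ².
That is, 34δ² + 59δ − 49.65 = 0, a quadratic in δ.
The positive root is δ = [−59 + √(59² + 4·34·49.65)] / (2·34) = (−59 + 101.160)/68 ≈ 0.620.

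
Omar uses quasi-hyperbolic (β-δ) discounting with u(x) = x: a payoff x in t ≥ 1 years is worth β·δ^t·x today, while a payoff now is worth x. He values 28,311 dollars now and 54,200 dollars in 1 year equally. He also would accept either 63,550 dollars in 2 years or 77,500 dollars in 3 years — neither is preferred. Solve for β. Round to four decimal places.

Both payoffs in the second observation are in the future, so β drops out: δ^2·63550 = δ^3·77500 ⇒ δ = 63550/77500 = 0.82000.
Now use the now-vs-future pair: 28311 = β·δ·54200 gives β = 28311/(0.82000·54200) ≈ 0.6370.

β ≈ 0.6370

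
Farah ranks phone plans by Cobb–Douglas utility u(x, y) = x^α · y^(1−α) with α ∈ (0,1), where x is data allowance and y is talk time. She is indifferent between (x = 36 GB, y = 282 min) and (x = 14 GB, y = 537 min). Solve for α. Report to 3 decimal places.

The Cobb–Douglas utilities coincide, so 36^α·282^(1−α) = 14^α·537^(1−α).
(36/14)^α = (537/282)^(1−α); take logs: α·ln(36/14) = (1−α)·ln(537/282), i.e. α·0.944462 = (1−α)·0.644091.
With A = 0.944462 and B = 0.644091: α·A = (1−α)·B, so α = B/(A+B) = 0.644091/1.588553 ≈ 0.405.

α ≈ 0.405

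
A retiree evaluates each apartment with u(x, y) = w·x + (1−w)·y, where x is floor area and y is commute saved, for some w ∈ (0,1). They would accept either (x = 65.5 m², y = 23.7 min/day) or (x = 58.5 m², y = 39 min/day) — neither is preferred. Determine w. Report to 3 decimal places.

u(65.5,23.7) = u(58.5,39) means w·65.5 + (1−w)·23.7 = w·58.5 + (1−w)·39.
Rearranging, 7·w − 15.3·(1−w) = 0.
Hence w = 15.3/(7+15.3) = 15.3/22.3 = 0.686.

w = 0.686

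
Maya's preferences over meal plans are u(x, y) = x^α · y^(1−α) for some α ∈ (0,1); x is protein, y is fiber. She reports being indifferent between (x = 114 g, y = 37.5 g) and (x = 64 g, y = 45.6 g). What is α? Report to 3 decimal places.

α ≈ 0.253

Set the two utilities equal: 114^α·37.5^(1−α) = 64^α·45.6^(1−α).
Rearrange to (114/64)^α = (45.6/37.5)^(1−α) and take logs: α·0.577315 = (1−α)·0.195567.
With A = 0.577315 and B = 0.195567: α·A = (1−α)·B, so α = B/(A+B) = 0.195567/0.772882 ≈ 0.253.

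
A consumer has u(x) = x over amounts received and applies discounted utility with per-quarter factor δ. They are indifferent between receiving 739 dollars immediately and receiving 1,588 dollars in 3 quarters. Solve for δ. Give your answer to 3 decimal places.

Equating discounted utilities: u(739) = δ^3·u(1588) ⇒ δ^3 = u(739)/u(1588).
With u(x) = x: δ^3 = 739/1588 = 0.46537.
Hence δ = (0.46537)^(1/3) = 0.77493.

δ ≈ 0.775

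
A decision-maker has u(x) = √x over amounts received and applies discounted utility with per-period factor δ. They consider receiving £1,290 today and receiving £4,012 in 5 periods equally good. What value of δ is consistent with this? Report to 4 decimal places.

Equating discounted utilities: u(1290) = δ^5·u(4012) ⇒ δ^5 = u(1290)/u(4012).
Since u(x) = √x, δ^5 = √(1290/4012) = 0.56704.
Taking the 5th root: δ = 0.56704^(1/5) ≈ 0.8927.

δ ≈ 0.8927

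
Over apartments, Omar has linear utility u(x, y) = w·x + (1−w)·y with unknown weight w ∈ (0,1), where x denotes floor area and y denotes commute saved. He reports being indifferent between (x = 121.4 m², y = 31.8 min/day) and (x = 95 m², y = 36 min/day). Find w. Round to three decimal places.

w = 0.137

u(121.4,31.8) = u(95,36) means w·121.4 + (1−w)·31.8 = w·95 + (1−w)·36.
Rearranging, 26.4·w − 4.2·(1−w) = 0.
So w/(1−w) = 4.2/26.4 = 0.1591, giving w = 4.2/(26.4+4.2) = 0.137.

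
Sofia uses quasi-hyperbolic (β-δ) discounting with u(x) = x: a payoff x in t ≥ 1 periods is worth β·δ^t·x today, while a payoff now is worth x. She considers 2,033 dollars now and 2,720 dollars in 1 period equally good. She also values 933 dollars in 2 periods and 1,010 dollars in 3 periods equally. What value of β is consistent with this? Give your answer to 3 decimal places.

From the later pair, β·δ^2·933 = β·δ^3·1010; dividing through, δ = 933/1010 = 0.92376.
The first indifference: 2033 = β·δ·2720, so β = 2033/(δ·2720) = 2033/(0.92376·2720) ≈ 0.809.

β ≈ 0.809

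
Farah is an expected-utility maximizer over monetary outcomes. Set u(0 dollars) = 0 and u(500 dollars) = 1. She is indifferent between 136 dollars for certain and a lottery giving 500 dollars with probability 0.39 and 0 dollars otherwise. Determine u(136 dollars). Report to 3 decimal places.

0.390

The indifference gives u(136 dollars) = 0.39·u(500 dollars) + 0.61·u(0 dollars) = 0.39·1 + 0.61·0 = 0.39.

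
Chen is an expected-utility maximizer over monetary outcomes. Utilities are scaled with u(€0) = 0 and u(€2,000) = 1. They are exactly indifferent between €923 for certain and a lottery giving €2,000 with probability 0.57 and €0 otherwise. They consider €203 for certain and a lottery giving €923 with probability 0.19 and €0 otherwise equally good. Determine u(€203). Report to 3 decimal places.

0.108

From the first indifference, u(€923) = 0.57·u(€2,000) + 0.43·u(€0) = 0.57·1 + 0.43·0 = 0.57.
Chaining: u(€203) = 0.19·0.57 + 0.81·0.00 = 0.1083.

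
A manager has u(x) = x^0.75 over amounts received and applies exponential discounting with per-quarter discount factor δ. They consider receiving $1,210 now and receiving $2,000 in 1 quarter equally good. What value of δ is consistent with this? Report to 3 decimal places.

δ ≈ 0.686

The payoff in 1 quarter is discounted by δ, so u(1210) = δ·u(2000) and δ = u(1210)/u(2000).
With u(x) = x^0.75: δ = 1210^0.75/2000^0.75 = (1210/2000)^0.75 = 0.68599.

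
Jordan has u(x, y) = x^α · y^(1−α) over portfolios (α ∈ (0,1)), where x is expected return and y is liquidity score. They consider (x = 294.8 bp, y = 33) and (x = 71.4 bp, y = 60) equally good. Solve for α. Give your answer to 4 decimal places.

α ≈ 0.2966

Set the two utilities equal: 294.8^α·33^(1−α) = 71.4^α·60^(1−α).
Taking logs: α·ln 294.8 + (1−α)·ln 33 = α·ln 71.4 + (1−α)·ln 60, i.e. α·1.4179993 = (1−α)·0.5978370.
With A = 1.4179993 and B = 0.5978370: α·A = (1−α)·B, so α = B/(A+B) = 0.5978370/2.0158363 ≈ 0.2966.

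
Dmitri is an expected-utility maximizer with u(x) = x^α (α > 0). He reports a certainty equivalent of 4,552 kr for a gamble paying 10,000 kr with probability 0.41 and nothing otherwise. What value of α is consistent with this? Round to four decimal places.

α ≈ 1.1329

EU(lottery) = 0.41·10000^α + 0.59·0 = 0.41·10000^α.
Equating: 4552^α = 0.41·10000^α, i.e. 0.4552^α = 0.41.
Taking logs: α·ln(4552/10000) = ln(0.41), so α = -0.8915981 / -0.7870184 ≈ 1.1329.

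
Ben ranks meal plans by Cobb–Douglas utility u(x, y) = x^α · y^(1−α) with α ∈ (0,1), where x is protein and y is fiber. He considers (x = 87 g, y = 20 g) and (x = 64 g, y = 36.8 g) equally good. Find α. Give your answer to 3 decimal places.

α ≈ 0.665

Indifference: 87^α · 20^(1−α) = 64^α · 36.8^(1−α).
(87/64)^α = (36.8/20)^(1−α); take logs: α·ln(87/64) = (1−α)·ln(36.8/20), i.e. α·0.307025 = (1−α)·0.609766.
With A = 0.307025 and B = 0.609766: α·A = (1−α)·B, so α = B/(A+B) = 0.609766/0.916791 ≈ 0.665.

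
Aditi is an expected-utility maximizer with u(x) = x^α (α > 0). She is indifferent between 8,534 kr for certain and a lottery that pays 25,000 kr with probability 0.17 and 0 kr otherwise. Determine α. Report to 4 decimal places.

The lottery's expected utility is 0.17·u(25000) + 0.83·u(0) = 0.17·25000^α (since u(0) = 0 for α > 0).
Setting u(8534) equal to that: 8534^α = 0.17·25000^α ⇒ (8534/25000)^α = 0.17.
Take logs: α = ln 0.17 / ln(8534/25000) ≈ 1.648612.

α ≈ 1.6486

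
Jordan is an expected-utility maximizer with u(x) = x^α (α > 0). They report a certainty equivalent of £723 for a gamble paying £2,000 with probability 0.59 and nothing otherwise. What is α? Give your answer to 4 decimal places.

EU(lottery) = 0.59·2000^α + 0.41·0 = 0.59·2000^α.
Indifference: 723^α = 0.59·2000^α, so (723/2000)^α = 0.59.
Taking logs: α·ln(723/2000) = ln(0.59), so α = -0.5276327 / -1.0174932 ≈ 0.5186.

α ≈ 0.5186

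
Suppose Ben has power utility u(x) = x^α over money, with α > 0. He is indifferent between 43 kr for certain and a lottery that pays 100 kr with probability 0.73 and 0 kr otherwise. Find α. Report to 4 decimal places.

α ≈ 0.3729

EU(lottery) = 0.73·100^α + 0.27·0 = 0.73·100^α.
Setting u(43) equal to that: 43^α = 0.73·100^α ⇒ (43/100)^α = 0.73.
α = ln(0.73) / ln(43/100) = -0.3147107/-0.8439701 ≈ 0.3729.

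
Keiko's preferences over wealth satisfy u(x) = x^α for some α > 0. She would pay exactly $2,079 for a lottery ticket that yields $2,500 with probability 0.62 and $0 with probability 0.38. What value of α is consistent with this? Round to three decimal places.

EU(lottery) = 0.62·2500^α + 0.38·0 = 0.62·2500^α.
Setting u(2079) equal to that: 2079^α = 0.62·2500^α ⇒ (2079/2500)^α = 0.62.
Taking logs: α·ln(2079/2500) = ln(0.62), so α = -0.478036 / -0.184404 ≈ 2.592.

α ≈ 2.592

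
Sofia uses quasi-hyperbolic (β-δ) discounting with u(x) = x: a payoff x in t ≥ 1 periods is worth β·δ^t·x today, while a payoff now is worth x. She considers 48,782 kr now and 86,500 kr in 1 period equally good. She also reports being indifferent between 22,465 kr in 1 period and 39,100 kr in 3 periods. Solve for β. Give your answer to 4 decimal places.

β ≈ 0.7440

From the later pair, β·δ^1·22465 = β·δ^3·39100; dividing through, δ^2 = 22465/39100 = 0.57455, so δ = 0.75799.
Substituting δ into 48782 = β·δ·86500: β = 48782/(65566.340) ≈ 0.7440.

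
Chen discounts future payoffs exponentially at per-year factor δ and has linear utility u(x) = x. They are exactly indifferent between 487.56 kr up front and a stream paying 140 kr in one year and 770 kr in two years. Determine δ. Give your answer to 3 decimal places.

Equating present values: 487.56 = 140δ + 770δ².
That is, 770δ² + 140δ − 487.56 = 0, a quadratic in δ.
The positive root is δ = [−140 + √(140² + 4·770·487.56)] / (2·770) = (−140 + 1233.404)/1540 ≈ 0.710.

δ ≈ 0.710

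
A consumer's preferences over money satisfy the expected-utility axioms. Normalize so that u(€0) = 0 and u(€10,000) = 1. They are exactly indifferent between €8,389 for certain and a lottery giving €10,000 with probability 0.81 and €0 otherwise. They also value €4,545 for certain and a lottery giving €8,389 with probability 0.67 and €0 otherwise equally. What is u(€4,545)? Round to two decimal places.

0.54

The first gamble pins u(€8,389): it must equal 0.81·1 + 0.19·0 = 0.81.
The second indifference gives u(€4,545) = 0.67·u(€8,389) + 0.33·u(€0) = 0.67·0.81 + 0.33·0.00 = 0.5427.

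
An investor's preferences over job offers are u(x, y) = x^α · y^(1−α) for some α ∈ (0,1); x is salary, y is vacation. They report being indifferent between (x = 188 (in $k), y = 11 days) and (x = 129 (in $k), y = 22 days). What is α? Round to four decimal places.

Set the two utilities equal: 188^α·11^(1−α) = 129^α·22^(1−α).
Rearrange to (188/129)^α = (22/11)^(1−α) and take logs: α·0.3766296 = (1−α)·0.6931472.
So α/(1−α) = (0.6931472)/(0.3766296) = 1.8403949, and α = 1.8403949/2.8403949 ≈ 0.6479.

α ≈ 0.6479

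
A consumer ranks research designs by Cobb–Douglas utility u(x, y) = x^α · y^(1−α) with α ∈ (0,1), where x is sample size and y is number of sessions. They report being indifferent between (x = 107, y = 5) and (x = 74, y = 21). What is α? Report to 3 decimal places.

Set the two utilities equal: 107^α·5^(1−α) = 74^α·21^(1−α).
Taking logs: α·ln 107 + (1−α)·ln 5 = α·ln 74 + (1−α)·ln 21, i.e. α·0.368764 = (1−α)·1.435085.
So α/(1−α) = (1.435085)/(0.368764) = 3.891608, and α = 3.891608/4.891608 ≈ 0.796.

α ≈ 0.796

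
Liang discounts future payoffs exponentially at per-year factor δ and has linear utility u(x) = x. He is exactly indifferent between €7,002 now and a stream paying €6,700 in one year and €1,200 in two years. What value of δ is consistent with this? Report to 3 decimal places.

The stream is worth 6700δ + 1200δ² today, so 6700δ + 1200δ² = 7002.
So 1200δ² + 6700δ − 7002 = 0.
By the quadratic formula (taking the positive root), δ = (−6700 + √78499600.00) / 2400 ≈ 0.900.

δ ≈ 0.900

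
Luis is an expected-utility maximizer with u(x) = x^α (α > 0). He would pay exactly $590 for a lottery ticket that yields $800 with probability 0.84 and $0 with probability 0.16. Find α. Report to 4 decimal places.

The lottery's expected utility is 0.84·u(800) + 0.16·u(0) = 0.84·800^α (since u(0) = 0 for α > 0).
Indifference: 590^α = 0.84·800^α, so (590/800)^α = 0.84.
α = ln(0.84) / ln(590/800) = -0.1743534/-0.3044892 ≈ 0.5726.

α ≈ 0.5726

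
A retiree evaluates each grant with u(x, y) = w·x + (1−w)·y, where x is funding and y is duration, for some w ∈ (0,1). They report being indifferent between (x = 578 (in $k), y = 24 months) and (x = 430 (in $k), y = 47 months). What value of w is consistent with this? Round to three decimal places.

Indifference: w·578 + (1−w)·24 = w·430 + (1−w)·47.
Rearranging, 148·w − 23·(1−w) = 0.
Hence w = 23/(148+23) = 23/171 = 0.135.

w = 0.135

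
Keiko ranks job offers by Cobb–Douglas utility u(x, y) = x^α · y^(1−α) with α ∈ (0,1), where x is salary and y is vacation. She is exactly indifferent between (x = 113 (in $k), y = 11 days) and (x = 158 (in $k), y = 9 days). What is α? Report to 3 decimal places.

α ≈ 0.374

Indifference: 113^α · 11^(1−α) = 158^α · 9^(1−α).
(113/158)^α = (9/11)^(1−α); take logs: α·ln(113/158) = (1−α)·ln(9/11), i.e. α·-0.335207 = (1−α)·-0.200671.
Thus α·(-0.535878) = -0.200671, so α = -0.200671/-0.535878 ≈ 0.374.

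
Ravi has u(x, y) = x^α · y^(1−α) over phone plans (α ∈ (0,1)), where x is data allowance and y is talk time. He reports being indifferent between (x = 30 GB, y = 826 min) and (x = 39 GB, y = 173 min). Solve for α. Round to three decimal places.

α ≈ 0.856

The Cobb–Douglas utilities coincide, so 30^α·826^(1−α) = 39^α·173^(1−α).
(30/39)^α = (173/826)^(1−α); take logs: α·ln(30/39) = (1−α)·ln(173/826), i.e. α·-0.262364 = (1−α)·-1.563303.
With A = -0.262364 and B = -1.563303: α·A = (1−α)·B, so α = B/(A+B) = -1.563303/-1.825667 ≈ 0.856.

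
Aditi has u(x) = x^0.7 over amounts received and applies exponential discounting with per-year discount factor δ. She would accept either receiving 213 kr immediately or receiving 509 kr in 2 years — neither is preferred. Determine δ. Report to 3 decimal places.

δ ≈ 0.737

The payoff in 2 years is discounted by δ^2, so u(213) = δ^2·u(509) and δ^2 = u(213)/u(509).
Since u(x) = x^0.7, δ^2 = (213/509)^0.7 = 0.41847^0.7 = 0.54345.
So δ = 0.54345^(1/2) ≈ 0.737.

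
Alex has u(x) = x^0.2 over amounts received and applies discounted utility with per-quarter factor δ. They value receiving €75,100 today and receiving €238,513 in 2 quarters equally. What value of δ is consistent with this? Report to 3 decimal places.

Equating discounted utilities: u(75100) = δ^2·u(238513) ⇒ δ^2 = u(75100)/u(238513).
Since u(x) = x^0.2, δ^2 = (75100/238513)^0.2 = 0.31487^0.2 = 0.79364.
Taking the square root: δ = 0.79364^(1/2) ≈ 0.891.

δ ≈ 0.891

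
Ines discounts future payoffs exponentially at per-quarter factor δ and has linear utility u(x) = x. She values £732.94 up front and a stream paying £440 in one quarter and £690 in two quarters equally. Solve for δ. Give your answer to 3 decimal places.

δ ≈ 0.760

Present value of the stream is 440·δ + 690·δ². Indifference gives 440δ + 690δ² = 732.94.
So 690δ² + 440δ − 732.94 = 0.
By the quadratic formula (taking the positive root), δ = (−440 + √2216514.40) / 1380 ≈ 0.760.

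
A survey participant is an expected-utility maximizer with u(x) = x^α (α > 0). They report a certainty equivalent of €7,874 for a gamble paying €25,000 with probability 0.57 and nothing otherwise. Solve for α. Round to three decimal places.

α ≈ 0.487

EU(lottery) = 0.57·25000^α + 0.43·0 = 0.57·25000^α.
Equating: 7874^α = 0.57·25000^α, i.e. 0.3150^α = 0.57.
α = ln(0.57) / ln(7874/25000) = -0.562119/-1.155310 ≈ 0.487.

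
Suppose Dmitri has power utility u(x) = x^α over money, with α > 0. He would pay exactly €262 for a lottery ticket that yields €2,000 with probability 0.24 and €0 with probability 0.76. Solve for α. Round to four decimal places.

Since u(0) = 0, the lottery's EU is 0.24·2000^α.
Equating: 262^α = 0.24·2000^α, i.e. 0.1310^α = 0.24.
Take logs: α = ln 0.24 / ln(262/2000) ≈ 0.702128.

α ≈ 0.7021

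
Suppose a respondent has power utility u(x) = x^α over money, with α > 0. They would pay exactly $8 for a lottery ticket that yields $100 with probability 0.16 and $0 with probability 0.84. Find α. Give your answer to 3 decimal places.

α ≈ 0.726

Since u(0) = 0, the lottery's EU is 0.16·100^α.
Equating: 8^α = 0.16·100^α, i.e. 0.0800^α = 0.16.
α = ln(0.16) / ln(8/100) = -1.832581/-2.525729 ≈ 0.726.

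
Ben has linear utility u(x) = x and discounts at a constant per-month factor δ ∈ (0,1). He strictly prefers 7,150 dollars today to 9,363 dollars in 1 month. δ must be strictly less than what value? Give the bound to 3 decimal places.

The preference means 7150 > δ·9363.
Dividing through by 9363 gives δ < 0.76364.

δ < 0.764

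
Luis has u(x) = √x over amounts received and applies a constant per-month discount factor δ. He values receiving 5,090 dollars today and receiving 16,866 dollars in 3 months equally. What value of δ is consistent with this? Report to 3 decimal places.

δ ≈ 0.819

Indifference means u(5090) = δ^3 · u(16866), so δ^3 = u(5090)/u(16866).
Since u(x) = √x, δ^3 = √(5090/16866) = 0.54935.
So δ = 0.54935^(1/3) ≈ 0.819.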